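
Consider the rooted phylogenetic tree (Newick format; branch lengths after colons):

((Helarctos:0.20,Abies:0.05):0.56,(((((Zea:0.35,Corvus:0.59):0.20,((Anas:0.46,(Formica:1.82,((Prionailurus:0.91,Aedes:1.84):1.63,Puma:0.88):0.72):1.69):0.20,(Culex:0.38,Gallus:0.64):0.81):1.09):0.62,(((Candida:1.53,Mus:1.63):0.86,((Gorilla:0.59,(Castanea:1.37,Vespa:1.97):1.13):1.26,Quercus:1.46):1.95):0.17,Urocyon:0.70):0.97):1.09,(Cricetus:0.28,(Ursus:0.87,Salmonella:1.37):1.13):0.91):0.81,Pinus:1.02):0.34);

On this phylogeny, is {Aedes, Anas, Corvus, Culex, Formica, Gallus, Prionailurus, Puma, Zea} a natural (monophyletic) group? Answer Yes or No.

Yes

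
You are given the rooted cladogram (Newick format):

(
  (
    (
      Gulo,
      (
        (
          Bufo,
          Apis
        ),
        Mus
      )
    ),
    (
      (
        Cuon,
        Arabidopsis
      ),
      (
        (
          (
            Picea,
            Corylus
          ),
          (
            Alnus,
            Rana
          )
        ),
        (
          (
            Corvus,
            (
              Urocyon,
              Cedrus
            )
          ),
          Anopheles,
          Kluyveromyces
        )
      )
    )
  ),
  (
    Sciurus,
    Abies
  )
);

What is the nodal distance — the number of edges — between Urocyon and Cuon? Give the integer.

7

The MRCA of Urocyon and Cuon is the node subtending ((Cuon,Arabidopsis),(((Picea,Corylus),(Alnus,Rana)),((Corvus,(Urocyon,Cedrus)),Anopheles,Kluyveromyces))).
From Urocyon up to that node: 5 branches. From Cuon up to the same node: 2 branches. Total: 5 + 2 = 7.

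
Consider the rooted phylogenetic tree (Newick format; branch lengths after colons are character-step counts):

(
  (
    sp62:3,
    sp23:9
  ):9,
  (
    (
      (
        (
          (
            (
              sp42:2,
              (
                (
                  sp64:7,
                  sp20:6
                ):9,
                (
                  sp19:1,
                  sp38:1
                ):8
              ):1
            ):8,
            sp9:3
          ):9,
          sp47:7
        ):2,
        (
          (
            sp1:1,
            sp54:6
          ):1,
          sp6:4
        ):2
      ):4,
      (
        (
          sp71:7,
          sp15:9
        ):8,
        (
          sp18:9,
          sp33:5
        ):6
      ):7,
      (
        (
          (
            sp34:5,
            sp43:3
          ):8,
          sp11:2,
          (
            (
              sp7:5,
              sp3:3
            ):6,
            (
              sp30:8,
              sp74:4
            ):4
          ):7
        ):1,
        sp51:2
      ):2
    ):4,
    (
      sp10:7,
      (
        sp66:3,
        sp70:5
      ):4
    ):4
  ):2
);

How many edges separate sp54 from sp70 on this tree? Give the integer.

The MRCA of sp54 and sp70 is the node subtending ((((((sp42,((sp64,sp20),(sp19,sp38))),sp9),sp47),((sp1,sp54),sp6)),((sp71,sp15),(sp18,sp33)),(((sp34,sp43),sp11,((sp7,sp3),(sp30,sp74))),sp51)),(sp10,(sp66,sp70))).
From sp54 up to that node: 5 branches. From sp70 up to the same node: 3 branches. Total: 5 + 3 = 8.

8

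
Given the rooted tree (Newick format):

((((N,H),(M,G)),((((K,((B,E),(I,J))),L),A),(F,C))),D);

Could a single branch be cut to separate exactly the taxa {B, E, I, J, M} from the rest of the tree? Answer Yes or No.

No

The MRCA of the listed taxa subtends (((N,H),(M,G)),((((K,((B,E),(I,J))),L),A),(F,C))).
That clade also contains A, C, F, G, H, K, L, N, which are not in the proposed group, so the group is not monophyletic.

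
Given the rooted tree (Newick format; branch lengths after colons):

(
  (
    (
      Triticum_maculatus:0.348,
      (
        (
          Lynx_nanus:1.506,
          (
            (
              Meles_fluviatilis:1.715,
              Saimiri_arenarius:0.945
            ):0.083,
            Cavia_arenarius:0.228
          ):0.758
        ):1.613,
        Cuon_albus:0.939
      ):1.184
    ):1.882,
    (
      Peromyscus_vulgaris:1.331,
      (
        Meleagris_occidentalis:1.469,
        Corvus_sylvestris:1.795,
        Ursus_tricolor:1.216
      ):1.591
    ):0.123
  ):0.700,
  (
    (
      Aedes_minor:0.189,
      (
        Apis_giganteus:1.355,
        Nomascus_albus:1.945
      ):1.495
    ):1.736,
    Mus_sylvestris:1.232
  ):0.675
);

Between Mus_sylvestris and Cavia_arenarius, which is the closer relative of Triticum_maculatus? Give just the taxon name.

Cavia_arenarius

The MRCA of Triticum_maculatus and Cavia_arenarius subtends (Triticum_maculatus,((Lynx_nanus,((Meles_fluviatilis,Saimiri_arenarius),Cavia_arenarius)),Cuon_albus)) (6 taxa).
The MRCA of Triticum_maculatus and Mus_sylvestris is the root, subtending the entire tree (14 taxa).
The first is nested inside the second, so Triticum_maculatus shares a more recent common ancestor with Cavia_arenarius.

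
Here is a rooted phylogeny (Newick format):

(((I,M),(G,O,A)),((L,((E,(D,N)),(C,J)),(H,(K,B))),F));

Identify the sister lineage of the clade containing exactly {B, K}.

H

The clade containing exactly {B, K} attaches to the tree at the node subtending (H,(K,B)).
The other lineage descending from that same node — the sister group — is the single tip H.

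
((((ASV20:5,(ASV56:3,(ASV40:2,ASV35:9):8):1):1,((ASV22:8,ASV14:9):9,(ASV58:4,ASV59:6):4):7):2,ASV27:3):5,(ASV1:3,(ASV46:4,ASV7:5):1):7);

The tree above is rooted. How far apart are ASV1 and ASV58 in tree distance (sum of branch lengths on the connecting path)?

32

The path runs ASV1 → … → MRCA → … → ASV58; the MRCA is the root of the tree.
Branch lengths along that path: 3 + 7 + 5 + 2 + 7 + 4 + 4 = 32.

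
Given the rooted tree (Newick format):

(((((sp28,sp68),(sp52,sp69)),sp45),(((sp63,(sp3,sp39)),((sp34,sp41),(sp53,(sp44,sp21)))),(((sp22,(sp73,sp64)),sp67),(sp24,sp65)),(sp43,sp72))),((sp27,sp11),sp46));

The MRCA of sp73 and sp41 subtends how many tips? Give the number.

16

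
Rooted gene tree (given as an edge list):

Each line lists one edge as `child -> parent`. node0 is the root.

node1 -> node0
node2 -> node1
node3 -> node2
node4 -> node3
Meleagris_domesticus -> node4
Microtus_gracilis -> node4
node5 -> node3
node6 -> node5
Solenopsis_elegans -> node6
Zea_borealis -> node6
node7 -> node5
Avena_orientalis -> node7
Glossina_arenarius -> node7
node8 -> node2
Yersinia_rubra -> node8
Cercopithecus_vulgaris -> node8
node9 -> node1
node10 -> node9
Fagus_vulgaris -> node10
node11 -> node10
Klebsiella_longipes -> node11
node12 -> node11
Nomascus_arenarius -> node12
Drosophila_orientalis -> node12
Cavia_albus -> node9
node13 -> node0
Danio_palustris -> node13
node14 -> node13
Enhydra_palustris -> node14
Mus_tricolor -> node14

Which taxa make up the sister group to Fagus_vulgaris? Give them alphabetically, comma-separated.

Fagus_vulgaris attaches to the tree at the node subtending (Fagus_vulgaris,(Klebsiella_longipes,(Nomascus_arenarius,Drosophila_orientalis))).
The other lineage descending from that same node — the sister group — is (Klebsiella_longipes,(Nomascus_arenarius,Drosophila_orientalis)); its 3 tips in alphabetical order are the answer.

Drosophila_orientalis, Klebsiella_longipes, Nomascus_arenarius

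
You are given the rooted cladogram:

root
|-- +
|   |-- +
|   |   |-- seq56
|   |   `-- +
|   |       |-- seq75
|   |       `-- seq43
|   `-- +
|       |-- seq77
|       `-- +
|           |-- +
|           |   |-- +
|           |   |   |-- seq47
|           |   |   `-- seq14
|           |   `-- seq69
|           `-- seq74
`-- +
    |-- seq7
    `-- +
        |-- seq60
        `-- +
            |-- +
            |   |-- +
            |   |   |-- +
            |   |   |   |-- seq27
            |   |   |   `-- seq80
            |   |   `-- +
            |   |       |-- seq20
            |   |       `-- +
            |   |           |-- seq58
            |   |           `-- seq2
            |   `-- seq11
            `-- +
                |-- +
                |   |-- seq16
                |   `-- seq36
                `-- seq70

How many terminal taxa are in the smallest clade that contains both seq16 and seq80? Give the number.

9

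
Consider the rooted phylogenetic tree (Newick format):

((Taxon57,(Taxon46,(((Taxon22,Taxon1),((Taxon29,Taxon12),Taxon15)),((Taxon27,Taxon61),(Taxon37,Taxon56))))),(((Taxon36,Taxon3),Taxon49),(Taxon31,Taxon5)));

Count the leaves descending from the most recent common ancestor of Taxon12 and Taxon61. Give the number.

The MRCA of Taxon12 and Taxon61 is the node subtending (((Taxon22,Taxon1),((Taxon29,Taxon12),Taxon15)),((Taxon27,Taxon61),(Taxon37,Taxon56))).
That clade contains 9 terminal taxa: Taxon1, Taxon12, Taxon15, Taxon22, Taxon27, Taxon29, Taxon37, Taxon56, Taxon61.

9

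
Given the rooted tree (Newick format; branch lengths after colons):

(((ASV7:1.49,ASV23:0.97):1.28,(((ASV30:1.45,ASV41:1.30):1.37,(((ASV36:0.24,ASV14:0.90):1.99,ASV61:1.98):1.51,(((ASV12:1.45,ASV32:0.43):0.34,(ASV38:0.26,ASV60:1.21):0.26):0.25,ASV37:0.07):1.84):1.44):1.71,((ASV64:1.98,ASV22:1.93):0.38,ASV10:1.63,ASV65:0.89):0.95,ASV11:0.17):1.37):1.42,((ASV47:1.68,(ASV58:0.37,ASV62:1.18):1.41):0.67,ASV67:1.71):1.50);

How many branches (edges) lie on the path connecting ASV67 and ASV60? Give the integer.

10

The MRCA of ASV67 and ASV60 is the root of the tree.
From ASV67 up to that node: 2 branches. From ASV60 up to the same node: 8 branches. Total: 2 + 8 = 10.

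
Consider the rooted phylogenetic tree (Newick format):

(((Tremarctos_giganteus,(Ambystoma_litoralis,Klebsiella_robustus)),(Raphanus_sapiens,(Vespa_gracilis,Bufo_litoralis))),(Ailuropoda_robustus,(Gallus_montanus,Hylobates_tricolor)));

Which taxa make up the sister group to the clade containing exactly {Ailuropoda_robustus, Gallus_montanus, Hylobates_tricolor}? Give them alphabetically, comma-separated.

Ambystoma_litoralis, Bufo_litoralis, Klebsiella_robustus, Raphanus_sapiens, Tremarctos_giganteus, Vespa_gracilis

The clade containing exactly {Ailuropoda_robustus, Gallus_montanus, Hylobates_tricolor} attaches directly to the root of the tree.
The other lineage descending from that same node — the sister group — is ((Tremarctos_giganteus,(Ambystoma_litoralis,Klebsiella_robustus)),(Raphanus_sapiens,(Vespa_gracilis,Bufo_litoralis))); its 6 tips in alphabetical order are the answer.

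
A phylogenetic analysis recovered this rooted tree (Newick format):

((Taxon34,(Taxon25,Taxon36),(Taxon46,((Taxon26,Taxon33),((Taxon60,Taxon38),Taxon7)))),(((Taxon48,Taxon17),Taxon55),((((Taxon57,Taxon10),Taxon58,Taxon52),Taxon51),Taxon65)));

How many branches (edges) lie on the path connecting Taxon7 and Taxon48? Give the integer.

9

The MRCA of Taxon7 and Taxon48 is the root of the tree.
From Taxon7 up to that node: 5 branches. From Taxon48 up to the same node: 4 branches. Total: 5 + 4 = 9.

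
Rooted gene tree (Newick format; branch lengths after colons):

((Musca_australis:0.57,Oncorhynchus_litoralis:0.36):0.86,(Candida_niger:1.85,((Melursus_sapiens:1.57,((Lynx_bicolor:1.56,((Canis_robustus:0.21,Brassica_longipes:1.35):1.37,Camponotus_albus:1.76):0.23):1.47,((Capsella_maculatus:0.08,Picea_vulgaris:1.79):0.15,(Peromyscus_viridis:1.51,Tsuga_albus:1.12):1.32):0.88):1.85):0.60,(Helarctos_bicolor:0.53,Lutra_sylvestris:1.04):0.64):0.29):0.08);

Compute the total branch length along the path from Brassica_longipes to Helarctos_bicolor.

The path runs Brassica_longipes → … → MRCA → … → Helarctos_bicolor; the MRCA is the node subtending ((Melursus_sapiens,((Lynx_bicolor,((Canis_robustus,Brassica_longipes),Camponotus_albus)),((Capsella_maculatus,Picea_vulgaris),(Peromyscus_viridis,Tsuga_albus)))),(Helarctos_bicolor,Lutra_sylvestris)).
Branch lengths along that path: 1.35 + 1.37 + 0.23 + 1.47 + 1.85 + 0.60 + 0.64 + 0.53 = 8.04.

8.04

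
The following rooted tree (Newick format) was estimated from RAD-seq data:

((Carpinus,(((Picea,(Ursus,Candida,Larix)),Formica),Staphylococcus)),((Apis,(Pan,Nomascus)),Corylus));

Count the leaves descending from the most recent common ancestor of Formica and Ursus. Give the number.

5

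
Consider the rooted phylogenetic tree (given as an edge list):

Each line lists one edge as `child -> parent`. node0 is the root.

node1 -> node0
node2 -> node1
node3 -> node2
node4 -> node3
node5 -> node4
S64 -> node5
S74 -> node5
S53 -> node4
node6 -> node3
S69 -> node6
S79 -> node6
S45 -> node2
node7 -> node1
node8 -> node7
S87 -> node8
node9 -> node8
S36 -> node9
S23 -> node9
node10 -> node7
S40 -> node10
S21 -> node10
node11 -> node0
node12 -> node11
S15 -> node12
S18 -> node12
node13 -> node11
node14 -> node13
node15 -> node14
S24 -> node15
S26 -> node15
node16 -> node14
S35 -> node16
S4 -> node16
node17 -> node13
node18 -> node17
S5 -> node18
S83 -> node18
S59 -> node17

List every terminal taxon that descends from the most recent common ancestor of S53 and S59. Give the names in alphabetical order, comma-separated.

S15, S18, S21, S23, S24, S26, S35, S36, S4, S40, S45, S5, S53, S59, S64, S69, S74, S79, S83, S87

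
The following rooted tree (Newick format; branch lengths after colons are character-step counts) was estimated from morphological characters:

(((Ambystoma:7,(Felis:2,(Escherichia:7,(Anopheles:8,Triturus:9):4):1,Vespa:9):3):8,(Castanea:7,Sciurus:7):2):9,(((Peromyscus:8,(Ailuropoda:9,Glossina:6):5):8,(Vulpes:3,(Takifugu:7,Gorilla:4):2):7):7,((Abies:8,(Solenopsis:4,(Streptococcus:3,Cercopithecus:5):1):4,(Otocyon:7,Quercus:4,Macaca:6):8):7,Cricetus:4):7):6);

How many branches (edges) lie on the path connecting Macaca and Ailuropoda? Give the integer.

8

The MRCA of Macaca and Ailuropoda is the node subtending (((Peromyscus,(Ailuropoda,Glossina)),(Vulpes,(Takifugu,Gorilla))),((Abies,(Solenopsis,(Streptococcus,Cercopithecus)),(Otocyon,Quercus,Macaca)),Cricetus)).
From Macaca up to that node: 4 branches. From Ailuropoda up to the same node: 4 branches. Total: 4 + 4 = 8.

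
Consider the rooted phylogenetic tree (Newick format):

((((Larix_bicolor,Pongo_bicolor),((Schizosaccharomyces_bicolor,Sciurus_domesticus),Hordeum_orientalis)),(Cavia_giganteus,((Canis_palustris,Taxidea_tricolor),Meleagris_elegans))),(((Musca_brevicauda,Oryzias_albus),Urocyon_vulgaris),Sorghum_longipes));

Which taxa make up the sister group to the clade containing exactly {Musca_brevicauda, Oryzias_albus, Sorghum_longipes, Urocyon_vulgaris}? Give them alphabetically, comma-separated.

Canis_palustris, Cavia_giganteus, Hordeum_orientalis, Larix_bicolor, Meleagris_elegans, Pongo_bicolor, Schizosaccharomyces_bicolor, Sciurus_domesticus, Taxidea_tricolor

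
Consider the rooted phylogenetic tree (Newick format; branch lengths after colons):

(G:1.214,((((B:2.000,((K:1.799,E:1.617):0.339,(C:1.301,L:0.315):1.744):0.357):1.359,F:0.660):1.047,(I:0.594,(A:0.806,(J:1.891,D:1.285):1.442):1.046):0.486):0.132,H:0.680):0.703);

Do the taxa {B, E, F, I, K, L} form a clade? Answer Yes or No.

No

The MRCA of the listed taxa subtends (((B,((K,E),(C,L))),F),(I,(A,(J,D)))).
That clade also contains A, C, D, J, which are not in the proposed group, so the group is not monophyletic.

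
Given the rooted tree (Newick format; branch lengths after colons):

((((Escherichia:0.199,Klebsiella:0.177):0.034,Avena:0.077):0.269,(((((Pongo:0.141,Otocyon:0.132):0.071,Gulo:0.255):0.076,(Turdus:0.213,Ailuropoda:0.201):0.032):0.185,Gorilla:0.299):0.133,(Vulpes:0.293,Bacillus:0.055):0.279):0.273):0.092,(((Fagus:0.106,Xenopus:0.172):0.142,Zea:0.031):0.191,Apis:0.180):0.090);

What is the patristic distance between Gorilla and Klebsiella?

1.185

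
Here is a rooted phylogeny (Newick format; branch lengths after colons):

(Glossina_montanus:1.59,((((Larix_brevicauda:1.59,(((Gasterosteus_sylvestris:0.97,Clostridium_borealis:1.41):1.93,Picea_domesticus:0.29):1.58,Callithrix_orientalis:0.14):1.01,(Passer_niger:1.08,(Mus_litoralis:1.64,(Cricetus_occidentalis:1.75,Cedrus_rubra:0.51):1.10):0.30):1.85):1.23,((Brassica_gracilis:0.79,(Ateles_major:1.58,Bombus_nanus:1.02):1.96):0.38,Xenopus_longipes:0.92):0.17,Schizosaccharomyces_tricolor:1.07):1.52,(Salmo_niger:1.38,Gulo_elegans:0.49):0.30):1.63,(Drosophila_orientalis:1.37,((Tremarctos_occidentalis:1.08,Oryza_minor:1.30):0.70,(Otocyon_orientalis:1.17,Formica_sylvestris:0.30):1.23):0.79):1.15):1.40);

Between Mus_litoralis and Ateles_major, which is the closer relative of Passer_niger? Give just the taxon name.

The MRCA of Passer_niger and Mus_litoralis subtends (Passer_niger,(Mus_litoralis,(Cricetus_occidentalis,Cedrus_rubra))) (4 taxa).
The MRCA of Passer_niger and Ateles_major subtends ((Larix_brevicauda,(((Gasterosteus_sylvestris,Clostridium_borealis),Picea_domesticus),Callithrix_orientalis),(Passer_niger,(Mus_litoralis,(Cricetus_occidentalis,Cedrus_rubra)))),((Brassica_gracilis,(Ateles_major,Bombus_nanus)),Xenopus_longipes),Schizosaccharomyces_tricolor) (14 taxa).
The first is nested inside the second, so Passer_niger shares a more recent common ancestor with Mus_litoralis.

Mus_litoralis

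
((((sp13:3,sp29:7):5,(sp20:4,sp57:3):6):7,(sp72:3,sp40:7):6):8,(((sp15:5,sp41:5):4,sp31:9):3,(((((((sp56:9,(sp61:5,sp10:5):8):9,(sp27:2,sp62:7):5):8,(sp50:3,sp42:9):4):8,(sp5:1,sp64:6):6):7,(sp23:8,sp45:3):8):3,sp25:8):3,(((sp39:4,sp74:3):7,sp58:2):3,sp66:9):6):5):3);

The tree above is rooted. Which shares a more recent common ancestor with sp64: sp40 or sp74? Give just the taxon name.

sp74

The MRCA of sp64 and sp74 subtends (((((((sp56,(sp61,sp10)),(sp27,sp62)),(sp50,sp42)),(sp5,sp64)),(sp23,sp45)),sp25),(((sp39,sp74),sp58),sp66)) (16 taxa).
The MRCA of sp64 and sp40 is the root, subtending the entire tree (25 taxa).
The first is nested inside the second, so sp64 shares a more recent common ancestor with sp74.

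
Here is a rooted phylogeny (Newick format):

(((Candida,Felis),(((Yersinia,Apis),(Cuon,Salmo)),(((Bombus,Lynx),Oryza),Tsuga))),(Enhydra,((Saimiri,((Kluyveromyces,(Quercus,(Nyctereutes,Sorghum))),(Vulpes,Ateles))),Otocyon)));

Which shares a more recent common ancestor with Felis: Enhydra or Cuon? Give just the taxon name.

Cuon

The MRCA of Felis and Cuon subtends ((Candida,Felis),(((Yersinia,Apis),(Cuon,Salmo)),(((Bombus,Lynx),Oryza),Tsuga))) (10 taxa).
The MRCA of Felis and Enhydra is the root, subtending the entire tree (19 taxa).
The first is nested inside the second, so Felis shares a more recent common ancestor with Cuon.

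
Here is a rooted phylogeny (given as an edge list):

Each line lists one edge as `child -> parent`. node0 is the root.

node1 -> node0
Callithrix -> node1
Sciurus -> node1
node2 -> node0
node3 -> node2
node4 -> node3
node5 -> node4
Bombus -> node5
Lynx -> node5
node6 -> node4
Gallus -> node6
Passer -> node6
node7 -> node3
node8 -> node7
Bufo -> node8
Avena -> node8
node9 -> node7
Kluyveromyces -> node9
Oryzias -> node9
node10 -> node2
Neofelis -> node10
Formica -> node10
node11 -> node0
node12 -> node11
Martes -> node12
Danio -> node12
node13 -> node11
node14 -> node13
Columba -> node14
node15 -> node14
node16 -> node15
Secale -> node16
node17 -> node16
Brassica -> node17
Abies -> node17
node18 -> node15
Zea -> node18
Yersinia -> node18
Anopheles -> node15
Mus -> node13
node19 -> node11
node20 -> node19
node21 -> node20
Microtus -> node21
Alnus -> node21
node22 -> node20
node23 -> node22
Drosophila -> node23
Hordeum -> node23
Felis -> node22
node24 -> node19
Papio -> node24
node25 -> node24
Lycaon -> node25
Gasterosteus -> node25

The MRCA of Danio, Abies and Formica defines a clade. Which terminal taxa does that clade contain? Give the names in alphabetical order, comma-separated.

Abies, Alnus, Anopheles, Avena, Bombus, Brassica, Bufo, Callithrix, Columba, Danio, Drosophila, Felis, Formica, Gallus, Gasterosteus, Hordeum, Kluyveromyces, Lycaon, Lynx, Martes, Microtus, Mus, Neofelis, Oryzias, Papio, Passer, Sciurus, Secale, Yersinia, Zea

Tracing Danio: it sits inside (Martes,Danio).
Tracing Abies: it sits inside (Brassica,Abies).
Tracing Formica: it sits inside (Neofelis,Formica).
The smallest clade enclosing all 3 is the whole tree (their MRCA is the root), so the answer is all 30 tips in alphabetical order.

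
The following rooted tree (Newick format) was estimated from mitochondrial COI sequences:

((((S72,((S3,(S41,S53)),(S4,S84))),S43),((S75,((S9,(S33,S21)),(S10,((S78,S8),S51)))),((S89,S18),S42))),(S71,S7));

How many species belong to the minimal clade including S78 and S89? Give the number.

The MRCA of S78 and S89 is the node subtending ((S75,((S9,(S33,S21)),(S10,((S78,S8),S51)))),((S89,S18),S42)).
That clade contains 11 terminal taxa: S10, S18, S21, S33, S42, S51, S75, S78, S8, S89, S9.

11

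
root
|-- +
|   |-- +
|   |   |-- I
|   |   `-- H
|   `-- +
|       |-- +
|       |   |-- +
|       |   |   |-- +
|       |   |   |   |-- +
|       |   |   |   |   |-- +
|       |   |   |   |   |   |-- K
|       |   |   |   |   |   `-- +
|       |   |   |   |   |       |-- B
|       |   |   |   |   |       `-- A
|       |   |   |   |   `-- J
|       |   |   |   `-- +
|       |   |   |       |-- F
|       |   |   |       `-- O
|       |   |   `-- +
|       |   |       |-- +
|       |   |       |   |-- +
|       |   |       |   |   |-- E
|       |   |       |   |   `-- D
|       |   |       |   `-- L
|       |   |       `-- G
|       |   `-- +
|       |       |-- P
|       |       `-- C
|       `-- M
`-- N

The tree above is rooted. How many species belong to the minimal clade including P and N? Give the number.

16

The MRCA of P and N is the root, so the clade is the entire tree.
That clade contains 16 terminal taxa: A, B, C, D, E, F, G, H, I, J, K, L, M, N, O, P.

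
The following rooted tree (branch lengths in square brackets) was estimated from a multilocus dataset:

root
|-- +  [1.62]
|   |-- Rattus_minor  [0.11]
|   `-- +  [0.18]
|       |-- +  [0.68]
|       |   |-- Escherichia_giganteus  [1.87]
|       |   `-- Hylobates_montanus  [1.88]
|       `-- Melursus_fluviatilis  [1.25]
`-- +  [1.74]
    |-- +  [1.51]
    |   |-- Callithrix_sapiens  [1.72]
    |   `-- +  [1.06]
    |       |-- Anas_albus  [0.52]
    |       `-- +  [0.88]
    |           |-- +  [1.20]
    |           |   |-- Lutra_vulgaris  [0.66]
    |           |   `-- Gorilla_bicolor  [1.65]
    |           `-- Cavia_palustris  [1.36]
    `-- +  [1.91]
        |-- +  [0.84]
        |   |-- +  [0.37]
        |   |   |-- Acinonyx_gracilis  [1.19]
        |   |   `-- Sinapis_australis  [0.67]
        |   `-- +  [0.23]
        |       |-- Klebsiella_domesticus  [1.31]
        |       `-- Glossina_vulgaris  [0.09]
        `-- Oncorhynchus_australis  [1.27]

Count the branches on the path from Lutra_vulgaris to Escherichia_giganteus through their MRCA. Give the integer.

10

The MRCA of Lutra_vulgaris and Escherichia_giganteus is the root of the tree.
From Lutra_vulgaris up to that node: 6 branches. From Escherichia_giganteus up to the same node: 4 branches. Total: 6 + 4 = 10.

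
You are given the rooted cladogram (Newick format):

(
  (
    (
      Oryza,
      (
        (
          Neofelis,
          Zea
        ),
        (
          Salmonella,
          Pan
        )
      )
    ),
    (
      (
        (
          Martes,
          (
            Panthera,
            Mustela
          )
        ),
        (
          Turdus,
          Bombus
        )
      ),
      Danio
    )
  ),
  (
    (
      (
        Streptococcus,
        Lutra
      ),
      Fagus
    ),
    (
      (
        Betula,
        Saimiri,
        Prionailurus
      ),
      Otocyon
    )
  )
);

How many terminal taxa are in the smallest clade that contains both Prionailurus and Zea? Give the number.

18

The MRCA of Prionailurus and Zea is the root, so the clade is the entire tree.
That clade contains 18 terminal taxa: Betula, Bombus, Danio, Fagus, Lutra, Martes, Mustela, Neofelis, Oryza, Otocyon, Pan, Panthera, Prionailurus, Saimiri, Salmonella, Streptococcus, Turdus, Zea.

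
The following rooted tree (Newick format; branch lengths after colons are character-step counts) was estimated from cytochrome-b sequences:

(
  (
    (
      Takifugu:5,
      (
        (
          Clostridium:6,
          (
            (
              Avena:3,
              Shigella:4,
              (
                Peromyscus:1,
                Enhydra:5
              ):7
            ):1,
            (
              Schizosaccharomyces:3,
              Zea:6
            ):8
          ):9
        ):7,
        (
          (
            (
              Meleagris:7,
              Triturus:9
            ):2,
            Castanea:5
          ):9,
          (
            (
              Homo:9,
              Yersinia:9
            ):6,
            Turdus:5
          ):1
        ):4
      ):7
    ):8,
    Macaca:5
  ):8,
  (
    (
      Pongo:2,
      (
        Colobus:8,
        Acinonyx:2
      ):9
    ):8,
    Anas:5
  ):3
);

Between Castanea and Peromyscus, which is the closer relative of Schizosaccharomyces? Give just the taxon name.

Peromyscus

The MRCA of Schizosaccharomyces and Peromyscus subtends ((Avena,Shigella,(Peromyscus,Enhydra)),(Schizosaccharomyces,Zea)) (6 taxa).
The MRCA of Schizosaccharomyces and Castanea subtends ((Clostridium,((Avena,Shigella,(Peromyscus,Enhydra)),(Schizosaccharomyces,Zea))),(((Meleagris,Triturus),Castanea),((Homo,Yersinia),Turdus))) (13 taxa).
The first is nested inside the second, so Schizosaccharomyces shares a more recent common ancestor with Peromyscus.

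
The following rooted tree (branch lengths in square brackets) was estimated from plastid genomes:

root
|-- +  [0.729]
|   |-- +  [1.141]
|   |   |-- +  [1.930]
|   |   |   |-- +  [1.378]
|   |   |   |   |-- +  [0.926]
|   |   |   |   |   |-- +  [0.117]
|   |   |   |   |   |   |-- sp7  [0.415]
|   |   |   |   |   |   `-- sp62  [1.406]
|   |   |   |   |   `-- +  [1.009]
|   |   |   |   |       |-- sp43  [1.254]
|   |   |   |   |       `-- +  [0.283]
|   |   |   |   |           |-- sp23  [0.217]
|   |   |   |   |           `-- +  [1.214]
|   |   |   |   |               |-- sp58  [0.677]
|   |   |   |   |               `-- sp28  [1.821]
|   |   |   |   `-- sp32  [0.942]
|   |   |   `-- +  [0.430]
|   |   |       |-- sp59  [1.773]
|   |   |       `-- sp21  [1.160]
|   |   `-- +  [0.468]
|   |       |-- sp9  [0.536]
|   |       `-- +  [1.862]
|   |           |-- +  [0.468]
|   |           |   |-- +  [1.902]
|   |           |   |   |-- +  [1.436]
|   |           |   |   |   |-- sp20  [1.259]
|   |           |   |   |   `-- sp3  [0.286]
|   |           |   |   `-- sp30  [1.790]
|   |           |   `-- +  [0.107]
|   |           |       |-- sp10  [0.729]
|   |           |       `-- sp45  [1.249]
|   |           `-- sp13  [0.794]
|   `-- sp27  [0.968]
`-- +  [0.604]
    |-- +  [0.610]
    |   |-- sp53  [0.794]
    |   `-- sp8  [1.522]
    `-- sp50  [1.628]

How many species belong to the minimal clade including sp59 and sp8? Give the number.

20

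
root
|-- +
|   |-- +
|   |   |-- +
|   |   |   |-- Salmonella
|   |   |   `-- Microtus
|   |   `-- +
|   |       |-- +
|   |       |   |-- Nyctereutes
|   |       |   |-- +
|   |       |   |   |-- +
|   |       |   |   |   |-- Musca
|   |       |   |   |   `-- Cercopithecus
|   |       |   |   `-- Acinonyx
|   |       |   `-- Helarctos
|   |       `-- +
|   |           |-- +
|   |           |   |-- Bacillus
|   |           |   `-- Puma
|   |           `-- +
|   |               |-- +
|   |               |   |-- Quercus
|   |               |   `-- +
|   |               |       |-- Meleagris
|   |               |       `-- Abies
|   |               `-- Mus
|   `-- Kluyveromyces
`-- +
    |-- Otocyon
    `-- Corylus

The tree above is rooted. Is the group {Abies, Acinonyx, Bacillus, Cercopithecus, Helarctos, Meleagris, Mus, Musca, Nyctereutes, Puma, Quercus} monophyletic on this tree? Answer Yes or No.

Yes

The most recent common ancestor of these taxa subtends ((Nyctereutes,((Musca,Cercopithecus),Acinonyx),Helarctos),((Bacillus,Puma),((Quercus,(Meleagris,Abies)),Mus))).
That clade has exactly 11 tips — every listed taxon and nothing else — so the group is monophyletic.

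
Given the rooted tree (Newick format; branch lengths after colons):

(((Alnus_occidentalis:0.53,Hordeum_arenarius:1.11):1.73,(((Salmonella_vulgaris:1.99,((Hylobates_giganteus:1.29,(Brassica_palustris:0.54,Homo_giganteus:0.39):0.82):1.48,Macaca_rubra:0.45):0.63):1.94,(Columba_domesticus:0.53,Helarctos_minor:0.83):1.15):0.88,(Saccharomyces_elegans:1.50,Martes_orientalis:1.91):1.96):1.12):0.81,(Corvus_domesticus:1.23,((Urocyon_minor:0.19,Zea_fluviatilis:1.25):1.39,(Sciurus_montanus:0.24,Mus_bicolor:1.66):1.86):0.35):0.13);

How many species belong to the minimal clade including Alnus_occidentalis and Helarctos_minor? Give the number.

The MRCA of Alnus_occidentalis and Helarctos_minor is the node subtending ((Alnus_occidentalis,Hordeum_arenarius),(((Salmonella_vulgaris,((Hylobates_giganteus,(Brassica_palustris,Homo_giganteus)),Macaca_rubra)),(Columba_domesticus,Helarctos_minor)),(Saccharomyces_elegans,Martes_orientalis))).
That clade contains 11 terminal taxa: Alnus_occidentalis, Brassica_palustris, Columba_domesticus, Helarctos_minor, Homo_giganteus, Hordeum_arenarius, Hylobates_giganteus, Macaca_rubra, Martes_orientalis, Saccharomyces_elegans, Salmonella_vulgaris.

11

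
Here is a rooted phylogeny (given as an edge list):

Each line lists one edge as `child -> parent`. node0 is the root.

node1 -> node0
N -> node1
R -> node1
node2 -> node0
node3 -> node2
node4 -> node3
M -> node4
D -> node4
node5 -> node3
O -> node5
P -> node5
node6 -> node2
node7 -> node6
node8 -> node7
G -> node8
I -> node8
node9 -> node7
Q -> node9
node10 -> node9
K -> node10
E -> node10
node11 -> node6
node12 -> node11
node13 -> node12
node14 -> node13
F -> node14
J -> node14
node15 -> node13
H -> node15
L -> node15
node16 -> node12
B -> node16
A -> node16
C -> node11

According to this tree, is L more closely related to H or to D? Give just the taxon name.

H

The MRCA of L and H subtends (H,L) (2 taxa).
The MRCA of L and D subtends (((M,D),(O,P)),(((G,I),(Q,(K,E))),((((F,J),(H,L)),(B,A)),C))) (16 taxa).
The first is nested inside the second, so L shares a more recent common ancestor with H.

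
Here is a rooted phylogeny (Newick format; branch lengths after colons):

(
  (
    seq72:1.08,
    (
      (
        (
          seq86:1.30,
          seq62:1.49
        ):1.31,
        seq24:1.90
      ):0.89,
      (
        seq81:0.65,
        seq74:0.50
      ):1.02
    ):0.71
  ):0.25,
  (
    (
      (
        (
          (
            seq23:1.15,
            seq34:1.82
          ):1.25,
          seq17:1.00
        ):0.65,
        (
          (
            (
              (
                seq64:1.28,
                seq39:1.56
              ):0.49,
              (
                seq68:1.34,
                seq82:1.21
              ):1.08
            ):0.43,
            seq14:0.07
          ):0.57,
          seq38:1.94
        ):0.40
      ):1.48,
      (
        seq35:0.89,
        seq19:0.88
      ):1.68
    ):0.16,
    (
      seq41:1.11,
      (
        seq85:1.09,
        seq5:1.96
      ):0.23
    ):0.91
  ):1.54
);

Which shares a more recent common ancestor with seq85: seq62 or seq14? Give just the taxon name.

The MRCA of seq85 and seq14 subtends (((((seq23,seq34),seq17),((((seq64,seq39),(seq68,seq82)),seq14),seq38)),(seq35,seq19)),(seq41,(seq85,seq5))) (14 taxa).
The MRCA of seq85 and seq62 is the root, subtending the entire tree (20 taxa).
The first is nested inside the second, so seq85 shares a more recent common ancestor with seq14.

seq14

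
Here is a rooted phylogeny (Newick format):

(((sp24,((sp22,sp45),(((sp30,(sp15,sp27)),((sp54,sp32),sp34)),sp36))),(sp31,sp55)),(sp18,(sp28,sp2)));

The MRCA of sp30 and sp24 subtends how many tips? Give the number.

10

The MRCA of sp30 and sp24 is the node subtending (sp24,((sp22,sp45),(((sp30,(sp15,sp27)),((sp54,sp32),sp34)),sp36))).
That clade contains 10 terminal taxa: sp15, sp22, sp24, sp27, sp30, sp32, sp34, sp36, sp45, sp54.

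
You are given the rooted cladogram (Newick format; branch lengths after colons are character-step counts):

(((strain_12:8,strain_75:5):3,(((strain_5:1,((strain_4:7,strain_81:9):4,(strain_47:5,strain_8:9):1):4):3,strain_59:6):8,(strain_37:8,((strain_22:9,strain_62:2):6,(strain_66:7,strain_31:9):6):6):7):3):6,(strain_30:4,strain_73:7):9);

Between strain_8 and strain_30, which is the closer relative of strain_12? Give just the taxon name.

strain_8

The MRCA of strain_12 and strain_8 subtends ((strain_12,strain_75),(((strain_5,((strain_4,strain_81),(strain_47,strain_8))),strain_59),(strain_37,((strain_22,strain_62),(strain_66,strain_31))))) (13 taxa).
The MRCA of strain_12 and strain_30 is the root, subtending the entire tree (15 taxa).
The first is nested inside the second, so strain_12 shares a more recent common ancestor with strain_8.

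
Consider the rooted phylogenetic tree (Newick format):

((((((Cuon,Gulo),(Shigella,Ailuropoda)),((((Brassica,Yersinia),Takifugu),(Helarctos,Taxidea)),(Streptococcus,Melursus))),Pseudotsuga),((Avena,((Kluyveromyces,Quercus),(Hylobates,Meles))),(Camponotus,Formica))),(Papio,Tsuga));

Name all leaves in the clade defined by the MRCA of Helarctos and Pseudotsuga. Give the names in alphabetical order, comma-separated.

Ailuropoda, Brassica, Cuon, Gulo, Helarctos, Melursus, Pseudotsuga, Shigella, Streptococcus, Takifugu, Taxidea, Yersinia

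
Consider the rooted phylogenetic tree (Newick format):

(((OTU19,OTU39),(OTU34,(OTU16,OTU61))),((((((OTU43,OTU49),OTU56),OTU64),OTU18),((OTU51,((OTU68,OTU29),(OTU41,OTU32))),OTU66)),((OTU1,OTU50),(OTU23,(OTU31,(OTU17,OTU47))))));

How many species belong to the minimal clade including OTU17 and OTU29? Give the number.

The MRCA of OTU17 and OTU29 is the node subtending ((((((OTU43,OTU49),OTU56),OTU64),OTU18),((OTU51,((OTU68,OTU29),(OTU41,OTU32))),OTU66)),((OTU1,OTU50),(OTU23,(OTU31,(OTU17,OTU47))))).
That clade contains 17 terminal taxa: OTU1, OTU17, OTU18, OTU23, OTU29, OTU31, OTU32, OTU41, OTU43, OTU47, OTU49, OTU50, OTU51, OTU56, OTU64, OTU66, OTU68.

17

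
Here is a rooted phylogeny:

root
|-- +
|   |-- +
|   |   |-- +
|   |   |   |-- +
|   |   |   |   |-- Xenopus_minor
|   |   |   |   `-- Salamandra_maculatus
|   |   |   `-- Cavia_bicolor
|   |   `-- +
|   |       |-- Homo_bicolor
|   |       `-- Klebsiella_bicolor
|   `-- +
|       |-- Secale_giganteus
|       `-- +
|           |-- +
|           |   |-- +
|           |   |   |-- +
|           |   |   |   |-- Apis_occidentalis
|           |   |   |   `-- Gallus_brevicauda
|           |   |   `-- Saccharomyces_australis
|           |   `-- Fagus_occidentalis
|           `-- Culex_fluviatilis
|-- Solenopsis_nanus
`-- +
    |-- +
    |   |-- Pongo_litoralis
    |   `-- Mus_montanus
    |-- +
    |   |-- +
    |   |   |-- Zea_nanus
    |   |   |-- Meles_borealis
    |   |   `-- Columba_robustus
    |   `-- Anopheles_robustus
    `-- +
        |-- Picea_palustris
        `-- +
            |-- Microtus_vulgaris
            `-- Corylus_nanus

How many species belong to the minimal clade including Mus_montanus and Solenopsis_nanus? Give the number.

21

The MRCA of Mus_montanus and Solenopsis_nanus is the root, so the clade is the entire tree.
That clade contains 21 terminal taxa: Anopheles_robustus, Apis_occidentalis, Cavia_bicolor, Columba_robustus, Corylus_nanus, Culex_fluviatilis, Fagus_occidentalis, Gallus_brevicauda, Homo_bicolor, Klebsiella_bicolor, Meles_borealis, Microtus_vulgaris, Mus_montanus, Picea_palustris, Pongo_litoralis, Saccharomyces_australis, Salamandra_maculatus, Secale_giganteus, Solenopsis_nanus, Xenopus_minor, Zea_nanus.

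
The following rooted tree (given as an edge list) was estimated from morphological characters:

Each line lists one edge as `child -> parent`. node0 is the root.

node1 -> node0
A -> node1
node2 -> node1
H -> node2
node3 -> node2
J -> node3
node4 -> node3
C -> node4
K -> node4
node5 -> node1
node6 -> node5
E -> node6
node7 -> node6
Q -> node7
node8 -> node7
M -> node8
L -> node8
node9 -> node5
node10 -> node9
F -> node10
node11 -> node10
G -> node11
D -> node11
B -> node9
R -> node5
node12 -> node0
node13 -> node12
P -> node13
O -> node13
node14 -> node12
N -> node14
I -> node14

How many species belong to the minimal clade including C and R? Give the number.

14

The MRCA of C and R is the node subtending (A,(H,(J,(C,K))),((E,(Q,(M,L))),((F,(G,D)),B),R)).
That clade contains 14 terminal taxa: A, B, C, D, E, F, G, H, J, K, L, M, Q, R.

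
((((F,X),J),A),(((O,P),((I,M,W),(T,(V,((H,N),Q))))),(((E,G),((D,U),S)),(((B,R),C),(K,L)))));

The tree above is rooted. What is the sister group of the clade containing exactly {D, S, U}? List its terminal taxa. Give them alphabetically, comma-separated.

E, G

The clade containing exactly {D, S, U} attaches to the tree at the node subtending ((E,G),((D,U),S)).
The other lineage descending from that same node — the sister group — is (E,G); its 2 tips in alphabetical order are the answer.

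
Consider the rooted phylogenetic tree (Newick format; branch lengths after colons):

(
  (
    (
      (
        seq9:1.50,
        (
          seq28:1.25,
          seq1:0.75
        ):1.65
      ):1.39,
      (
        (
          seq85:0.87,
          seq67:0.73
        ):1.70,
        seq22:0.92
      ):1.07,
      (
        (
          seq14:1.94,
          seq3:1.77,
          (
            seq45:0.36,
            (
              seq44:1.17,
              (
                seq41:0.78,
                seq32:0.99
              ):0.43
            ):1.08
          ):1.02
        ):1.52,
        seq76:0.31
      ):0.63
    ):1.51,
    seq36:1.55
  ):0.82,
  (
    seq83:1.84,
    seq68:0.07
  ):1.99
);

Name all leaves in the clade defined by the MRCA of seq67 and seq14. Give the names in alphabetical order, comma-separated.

seq1, seq14, seq22, seq28, seq3, seq32, seq41, seq44, seq45, seq67, seq76, seq85, seq9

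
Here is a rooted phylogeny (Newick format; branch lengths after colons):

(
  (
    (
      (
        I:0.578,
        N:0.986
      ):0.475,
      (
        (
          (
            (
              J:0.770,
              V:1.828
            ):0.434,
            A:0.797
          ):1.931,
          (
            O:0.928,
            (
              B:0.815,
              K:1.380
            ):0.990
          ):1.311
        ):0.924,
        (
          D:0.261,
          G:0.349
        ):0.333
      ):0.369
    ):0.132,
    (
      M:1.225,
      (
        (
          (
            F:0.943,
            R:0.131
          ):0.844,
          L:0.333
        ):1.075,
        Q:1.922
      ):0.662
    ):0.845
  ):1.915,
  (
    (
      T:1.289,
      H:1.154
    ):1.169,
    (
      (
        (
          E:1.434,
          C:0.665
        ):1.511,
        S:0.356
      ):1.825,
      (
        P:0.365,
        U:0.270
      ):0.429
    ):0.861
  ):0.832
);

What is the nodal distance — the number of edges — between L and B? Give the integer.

10

The MRCA of L and B is the node subtending (((I,N),((((J,V),A),(O,(B,K))),(D,G))),(M,(((F,R),L),Q))).
From L up to that node: 4 branches. From B up to the same node: 6 branches. Total: 4 + 6 = 10.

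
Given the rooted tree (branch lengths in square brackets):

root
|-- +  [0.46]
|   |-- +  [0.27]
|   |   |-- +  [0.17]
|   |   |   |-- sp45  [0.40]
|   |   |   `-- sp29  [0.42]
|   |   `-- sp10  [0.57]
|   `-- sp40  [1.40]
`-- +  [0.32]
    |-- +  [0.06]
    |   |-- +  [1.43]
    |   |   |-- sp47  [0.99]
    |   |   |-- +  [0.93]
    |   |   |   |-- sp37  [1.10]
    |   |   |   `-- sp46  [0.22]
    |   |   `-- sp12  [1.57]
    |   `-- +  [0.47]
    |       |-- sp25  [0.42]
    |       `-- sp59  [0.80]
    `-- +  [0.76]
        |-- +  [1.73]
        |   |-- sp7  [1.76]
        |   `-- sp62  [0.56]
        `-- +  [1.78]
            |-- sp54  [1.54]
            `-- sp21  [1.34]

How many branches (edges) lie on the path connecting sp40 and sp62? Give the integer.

The MRCA of sp40 and sp62 is the root of the tree.
From sp40 up to that node: 2 branches. From sp62 up to the same node: 4 branches. Total: 2 + 4 = 6.

6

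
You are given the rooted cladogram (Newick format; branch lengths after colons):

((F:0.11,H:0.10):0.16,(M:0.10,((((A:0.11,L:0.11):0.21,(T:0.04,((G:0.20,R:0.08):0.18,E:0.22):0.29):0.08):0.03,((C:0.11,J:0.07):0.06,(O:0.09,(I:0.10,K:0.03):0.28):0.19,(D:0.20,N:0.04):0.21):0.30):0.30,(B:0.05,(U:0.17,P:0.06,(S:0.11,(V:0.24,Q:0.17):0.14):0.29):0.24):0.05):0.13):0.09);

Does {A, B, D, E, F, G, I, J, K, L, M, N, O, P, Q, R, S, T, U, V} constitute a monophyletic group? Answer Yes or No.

The MRCA of the listed taxa is the root, so the smallest clade containing them is the whole tree.
That clade also contains C, H, which are not in the proposed group, so the group is not monophyletic.

No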